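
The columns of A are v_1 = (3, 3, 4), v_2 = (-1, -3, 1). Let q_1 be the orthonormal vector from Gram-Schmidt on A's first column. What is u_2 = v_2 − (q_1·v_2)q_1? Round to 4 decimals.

v_1 = (3, 3, 4); ‖v_1‖ = 5.8310, so q_1 = (0.5145, 0.5145, 0.6860).
q_1·v_2 = 0.5145·(-1) + 0.5145·(-3) + 0.6860·1 = -1.3720.
u_2 = v_2 + 1.3720·q_1 = (-0.2941, -2.2941, 1.9412).

u_2 = (-0.2941, -2.2941, 1.9412)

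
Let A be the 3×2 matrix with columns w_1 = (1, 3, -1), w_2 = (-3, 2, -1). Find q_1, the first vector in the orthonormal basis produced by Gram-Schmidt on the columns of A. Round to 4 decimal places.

w_1 = (1, 3, -1); ‖w_1‖ = 3.3166, so q_1 = (0.3015, 0.9045, -0.3015).

q_1 = (0.3015, 0.9045, -0.3015)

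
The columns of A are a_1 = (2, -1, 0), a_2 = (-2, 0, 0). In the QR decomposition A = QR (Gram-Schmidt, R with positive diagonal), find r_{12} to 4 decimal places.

a_1 = (2, -1, 0); ‖a_1‖ = 2.2361, so e_1 = (0.8944, -0.4472, 0.0000).
r_{12} = e_1·a_2 = -1.7889.

r_{12} = -1.7889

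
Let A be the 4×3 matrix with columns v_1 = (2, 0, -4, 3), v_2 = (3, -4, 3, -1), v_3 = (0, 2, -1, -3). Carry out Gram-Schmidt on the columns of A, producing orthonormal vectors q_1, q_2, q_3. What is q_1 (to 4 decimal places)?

q_1 = v_1/‖v_1‖ = (2, 0, -4, 3)/5.3852 = (0.3714, 0.0000, -0.7428, 0.5571).

q_1 = (0.3714, 0.0000, -0.7428, 0.5571)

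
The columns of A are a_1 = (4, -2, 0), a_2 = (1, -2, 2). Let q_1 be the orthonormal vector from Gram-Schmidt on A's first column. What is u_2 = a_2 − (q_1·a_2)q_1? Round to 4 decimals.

a_1 = (4, -2, 0); ‖a_1‖ = 4.4721, so q_1 = (0.8944, -0.4472, 0.0000).
q_1·a_2 = 0.8944·1 + (-0.4472)·(-2) + 0.0000·2 = 1.7889.
u_2 = a_2 − 1.7889·q_1 = (-0.6000, -1.2000, 2.0000).

u_2 = (-0.6000, -1.2000, 2.0000)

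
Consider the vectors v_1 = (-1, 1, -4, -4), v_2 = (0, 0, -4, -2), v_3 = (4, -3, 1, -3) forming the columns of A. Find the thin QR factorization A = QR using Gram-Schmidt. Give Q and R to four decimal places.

v_1 = (-1, 1, -4, -4); ‖v_1‖ = 5.8310, so q_1 = (-0.1715, 0.1715, -0.6860, -0.6860).
q_1·v_2 = (-0.1715)·0 + 0.1715·0 + (-0.6860)·(-4) + (-0.6860)·(-2) = 4.1160.
u_2 = v_2 − 4.1160·q_1 = (0.7059, -0.7059, -1.1765, 0.8235).
‖u_2‖ = 1.7489, so q_2 = (0.4036, -0.4036, -0.6727, 0.4709).
q_1·v_3 = (-0.1715)·4 + 0.1715·(-3) + (-0.6860)·1 + (-0.6860)·(-3) = 0.1715; q_2·v_3 = 0.4036·4 + (-0.4036)·(-3) + (-0.6727)·1 + 0.4709·(-3) = 0.7399.
u_3 = v_3 − 0.1715·q_1 − 0.7399·q_2 = (3.7308, -2.7308, 1.6154, -3.2308).
‖u_3‖ = 5.8671, so q_3 = (0.6359, -0.4654, 0.2753, -0.5507).

Q = [[-0.1715, 0.4036, 0.6359], [0.1715, -0.4036, -0.4654], [-0.6860, -0.6727, 0.2753], [-0.6860, 0.4709, -0.5507]], R = [[5.8310, 4.1160, 0.1715], [0.0000, 1.7489, 0.7399], [0.0000, 0.0000, 5.8671]]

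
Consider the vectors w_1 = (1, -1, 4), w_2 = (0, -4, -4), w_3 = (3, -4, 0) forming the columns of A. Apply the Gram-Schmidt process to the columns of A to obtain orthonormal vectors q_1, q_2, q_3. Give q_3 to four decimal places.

q_3 = (0.9623, 0.1925, -0.1925)

w_1 = (1, -1, 4); ‖w_1‖ = 4.2426, so q_1 = (0.2357, -0.2357, 0.9428).
q_1·w_2 = 0.2357·0 + (-0.2357)·(-4) + 0.9428·(-4) = -2.8284.
u_2 = w_2 + 2.8284·q_1 = (0.6667, -4.6667, -1.3333).
‖u_2‖ = 4.8990, so q_2 = (0.1361, -0.9526, -0.2722).
q_1·w_3 = 0.2357·3 + (-0.2357)·(-4) + 0.9428·0 = 1.6499; q_2·w_3 = 0.1361·3 + (-0.9526)·(-4) + (-0.2722)·0 = 4.2186.
u_3 = w_3 − 1.6499·q_1 − 4.2186·q_2 = (2.0370, 0.4074, -0.4074).
‖u_3‖ = 2.1170, so q_3 = (0.9623, 0.1925, -0.1925).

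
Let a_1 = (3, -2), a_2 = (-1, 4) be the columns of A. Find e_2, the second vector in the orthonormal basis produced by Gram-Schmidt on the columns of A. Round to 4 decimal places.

a_1 = (3, -2); ‖a_1‖ = 3.6056, so e_1 = (0.8321, -0.5547).
e_1·a_2 = 0.8321·(-1) + (-0.5547)·4 = -3.0509.
u_2 = a_2 + 3.0509·e_1 = (1.5385, 2.3077).
‖u_2‖ = 2.7735, so e_2 = (0.5547, 0.8321).

e_2 = (0.5547, 0.8321)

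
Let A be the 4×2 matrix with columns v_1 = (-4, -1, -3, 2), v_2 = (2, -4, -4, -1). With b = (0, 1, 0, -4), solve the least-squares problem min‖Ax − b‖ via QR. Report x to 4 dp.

x = (-0.3101, 0.0503)

v_1 = (-4, -1, -3, 2); ‖v_1‖ = 5.4772, so e_1 = (-0.7303, -0.1826, -0.5477, 0.3651).
e_1·v_2 = (-0.7303)·2 + (-0.1826)·(-4) + (-0.5477)·(-4) + 0.3651·(-1) = 1.0954.
u_2 = v_2 − 1.0954·e_1 = (2.8000, -3.8000, -3.4000, -1.4000).
‖u_2‖ = 5.9833, so e_2 = (0.4680, -0.6351, -0.5682, -0.2340).
Qᵀb = (-1.6432, 0.3008).
Back-substitute: x_2 = 0.3008/5.9833 = 0.0503.
x_1 = (-1.6432 − 1.0954·0.0503)/5.4772 = -0.3101.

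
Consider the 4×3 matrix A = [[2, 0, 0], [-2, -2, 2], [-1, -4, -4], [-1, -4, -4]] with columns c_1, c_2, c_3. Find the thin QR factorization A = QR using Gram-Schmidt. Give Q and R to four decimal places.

c_1 = (2, -2, -1, -1); ‖c_1‖ = 3.1623, so q_1 = (0.6325, -0.6325, -0.3162, -0.3162).
q_1·c_2 = 0.6325·0 + (-0.6325)·(-2) + (-0.3162)·(-4) + (-0.3162)·(-4) = 3.7947.
u_2 = c_2 − 3.7947·q_1 = (-2.4000, 0.4000, -2.8000, -2.8000).
‖u_2‖ = 4.6476, so q_2 = (-0.5164, 0.0861, -0.6025, -0.6025).
q_1·c_3 = 0.6325·0 + (-0.6325)·2 + (-0.3162)·(-4) + (-0.3162)·(-4) = 1.2649; q_2·c_3 = (-0.5164)·0 + 0.0861·2 + (-0.6025)·(-4) + (-0.6025)·(-4) = 4.9918.
u_3 = c_3 − 1.2649·q_1 − 4.9918·q_2 = (1.7778, 2.3704, -0.5926, -0.5926).
‖u_3‖ = 3.0792, so q_3 = (0.5774, 0.7698, -0.1925, -0.1925).

Q = [[0.6325, -0.5164, 0.5774], [-0.6325, 0.0861, 0.7698], [-0.3162, -0.6025, -0.1925], [-0.3162, -0.6025, -0.1925]], R = [[3.1623, 3.7947, 1.2649], [0.0000, 4.6476, 4.9918], [0.0000, 0.0000, 3.0792]]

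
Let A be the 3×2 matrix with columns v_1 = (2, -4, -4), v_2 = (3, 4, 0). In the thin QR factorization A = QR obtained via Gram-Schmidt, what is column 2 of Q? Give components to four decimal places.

q_1 = v_1/‖v_1‖ = (2, -4, -4)/6.0000 = (0.3333, -0.6667, -0.6667).
r_{12} = q_1·v_2 = -1.6667.
u_2 = v_2 + 1.6667·q_1 = (3.5556, 2.8889, -1.1111).
‖u_2‖ = 4.7140, so q_2 = (0.7542, 0.6128, -0.2357).

q_2 = (0.7542, 0.6128, -0.2357)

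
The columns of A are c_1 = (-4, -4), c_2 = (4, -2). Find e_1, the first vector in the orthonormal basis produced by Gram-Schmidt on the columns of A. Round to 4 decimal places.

e_1 = c_1/‖c_1‖ = (-4, -4)/5.6569 = (-0.7071, -0.7071).

e_1 = (-0.7071, -0.7071)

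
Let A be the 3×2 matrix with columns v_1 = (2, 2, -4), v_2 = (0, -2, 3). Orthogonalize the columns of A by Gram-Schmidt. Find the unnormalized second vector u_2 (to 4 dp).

q_1 = v_1/‖v_1‖ = (2, 2, -4)/4.8990 = (0.4082, 0.4082, -0.8165).
r_{12} = q_1·v_2 = -3.2660.
u_2 = v_2 + 3.2660·q_1 = (1.3333, -0.6667, 0.3333).

u_2 = (1.3333, -0.6667, 0.3333)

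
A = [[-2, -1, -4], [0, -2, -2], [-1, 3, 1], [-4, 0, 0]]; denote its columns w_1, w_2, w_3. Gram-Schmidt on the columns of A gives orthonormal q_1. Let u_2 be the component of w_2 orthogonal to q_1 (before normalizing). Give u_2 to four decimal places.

w_1 = (-2, 0, -1, -4); ‖w_1‖ = 4.5826, so q_1 = (-0.4364, 0.0000, -0.2182, -0.8729).
q_1·w_2 = (-0.4364)·(-1) + 0.0000·(-2) + (-0.2182)·3 + (-0.8729)·0 = -0.2182.
u_2 = w_2 + 0.2182·q_1 = (-1.0952, -2.0000, 2.9524, -0.1905).

u_2 = (-1.0952, -2.0000, 2.9524, -0.1905)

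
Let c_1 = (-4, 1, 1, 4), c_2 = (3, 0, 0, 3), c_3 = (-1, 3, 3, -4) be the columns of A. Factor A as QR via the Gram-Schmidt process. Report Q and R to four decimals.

Q = [[-0.6860, 0.7071, 0.1715], [0.1715, 0.0000, 0.6860], [0.1715, 0.0000, 0.6860], [0.6860, 0.7071, -0.1715]], R = [[5.8310, 0.0000, -1.0290], [0.0000, 4.2426, -3.5355], [0.0000, 0.0000, 4.6305]]

q_1 = c_1/‖c_1‖ = (-4, 1, 1, 4)/5.8310 = (-0.6860, 0.1715, 0.1715, 0.6860).
r_{12} = q_1·c_2 = 0.0000.
u_2 = c_2 + 0.0000·q_1 = (3.0000, 0.0000, 0.0000, 3.0000).
‖u_2‖ = 4.2426, so q_2 = (0.7071, 0.0000, 0.0000, 0.7071).
r_{13} = q_1·c_3 = -1.0290; r_{23} = q_2·c_3 = -3.5355.
u_3 = c_3 + 1.0290·q_1 + 3.5355·q_2 = (0.7941, 3.1765, 3.1765, -0.7941).
‖u_3‖ = 4.6305, so q_3 = (0.1715, 0.6860, 0.6860, -0.1715).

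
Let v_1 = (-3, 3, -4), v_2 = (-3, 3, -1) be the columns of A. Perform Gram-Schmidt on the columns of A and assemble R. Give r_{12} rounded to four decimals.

r_{12} = 3.7730

v_1 = (-3, 3, -4); ‖v_1‖ = 5.8310, so e_1 = (-0.5145, 0.5145, -0.6860).
r_{12} = e_1·v_2 = 3.7730.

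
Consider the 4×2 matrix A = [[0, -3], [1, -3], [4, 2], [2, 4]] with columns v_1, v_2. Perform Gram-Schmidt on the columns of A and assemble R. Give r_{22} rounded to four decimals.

v_1 = (0, 1, 4, 2); ‖v_1‖ = 4.5826, so q_1 = (0.0000, 0.2182, 0.8729, 0.4364).
q_1·v_2 = 0.0000·(-3) + 0.2182·(-3) + 0.8729·2 + 0.4364·4 = 2.8368.
u_2 = v_2 − 2.8368·q_1 = (-3.0000, -3.6190, -0.4762, 2.7619).
r_{22} = ‖u_2‖ = 5.4729.

r_{22} = 5.4729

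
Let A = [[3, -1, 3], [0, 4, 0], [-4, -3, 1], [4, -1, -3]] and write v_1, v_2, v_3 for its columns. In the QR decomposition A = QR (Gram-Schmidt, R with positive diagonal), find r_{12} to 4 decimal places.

r_{12} = 0.7809

v_1 = (3, 0, -4, 4); ‖v_1‖ = 6.4031, so q_1 = (0.4685, 0.0000, -0.6247, 0.6247).
r_{12} = q_1·v_2 = 0.7809.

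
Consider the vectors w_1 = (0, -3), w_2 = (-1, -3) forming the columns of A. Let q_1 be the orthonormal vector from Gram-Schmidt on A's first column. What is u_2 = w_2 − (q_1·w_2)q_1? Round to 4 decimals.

u_2 = (-1.0000, 0.0000)

w_1 = (0, -3); ‖w_1‖ = 3.0000, so q_1 = (0.0000, -1.0000).
q_1·w_2 = 0.0000·(-1) + (-1.0000)·(-3) = 3.0000.
u_2 = w_2 − 3.0000·q_1 = (-1.0000, 0.0000).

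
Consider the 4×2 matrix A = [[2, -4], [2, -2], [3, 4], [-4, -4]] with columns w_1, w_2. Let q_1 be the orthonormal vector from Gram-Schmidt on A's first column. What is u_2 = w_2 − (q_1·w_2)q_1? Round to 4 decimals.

w_1 = (2, 2, 3, -4); ‖w_1‖ = 5.7446, so q_1 = (0.3482, 0.3482, 0.5222, -0.6963).
q_1·w_2 = 0.3482·(-4) + 0.3482·(-2) + 0.5222·4 + (-0.6963)·(-4) = 2.7852.
u_2 = w_2 − 2.7852·q_1 = (-4.9697, -2.9697, 2.5455, -2.0606).

u_2 = (-4.9697, -2.9697, 2.5455, -2.0606)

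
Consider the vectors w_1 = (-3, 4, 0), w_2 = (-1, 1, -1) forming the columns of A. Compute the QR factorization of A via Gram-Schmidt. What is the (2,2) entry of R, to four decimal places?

q_1 = w_1/‖w_1‖ = (-3, 4, 0)/5.0000 = (-0.6000, 0.8000, 0.0000).
r_{12} = q_1·w_2 = 1.4000.
u_2 = w_2 − 1.4000·q_1 = (-0.1600, -0.1200, -1.0000).
r_{22} = ‖u_2‖ = 1.0198.

r_{22} = 1.0198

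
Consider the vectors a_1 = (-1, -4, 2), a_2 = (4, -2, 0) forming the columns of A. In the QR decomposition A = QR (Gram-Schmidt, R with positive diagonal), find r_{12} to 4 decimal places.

r_{12} = 0.8729

a_1 = (-1, -4, 2); ‖a_1‖ = 4.5826, so e_1 = (-0.2182, -0.8729, 0.4364).
r_{12} = e_1·a_2 = 0.8729.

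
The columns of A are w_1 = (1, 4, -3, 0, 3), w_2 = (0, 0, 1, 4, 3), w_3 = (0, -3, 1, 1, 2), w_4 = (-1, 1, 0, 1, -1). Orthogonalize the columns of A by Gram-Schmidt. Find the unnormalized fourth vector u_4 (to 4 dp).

q_1 = w_1/‖w_1‖ = (1, 4, -3, 0, 3)/5.9161 = (0.1690, 0.6761, -0.5071, 0.0000, 0.5071).
r_{12} = q_1·w_2 = 1.0142.
u_2 = w_2 − 1.0142·q_1 = (-0.1714, -0.6857, 1.5143, 4.0000, 2.4857).
‖u_2‖ = 4.9971, so q_2 = (-0.0343, -0.1372, 0.3030, 0.8005, 0.4974).
r_{13} = q_1·w_3 = -1.5213; r_{23} = q_2·w_3 = 2.5100.
u_3 = w_3 + 1.5213·q_1 − 2.5100·q_2 = (0.3432, -1.6270, -0.5320, -1.0092, 1.5229).
‖u_3‖ = 2.5270, so q_3 = (0.1358, -0.6439, -0.2105, -0.3994, 0.6027).
r_{14} = q_1·w_4 = 0.0000; r_{24} = q_2·w_4 = 0.2001; r_{34} = q_3·w_4 = -1.7817.
u_4 = w_4 + 0.0000·q_1 − 0.2001·q_2 + 1.7817·q_3 = (-0.7511, -0.1197, -0.4358, 0.1283, -0.0258).

u_4 = (-0.7511, -0.1197, -0.4358, 0.1283, -0.0258)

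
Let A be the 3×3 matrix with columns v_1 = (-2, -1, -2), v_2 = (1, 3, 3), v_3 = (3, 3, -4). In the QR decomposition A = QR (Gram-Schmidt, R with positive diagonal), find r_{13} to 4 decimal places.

r_{13} = -0.3333

v_1 = (-2, -1, -2); ‖v_1‖ = 3.0000, so q_1 = (-0.6667, -0.3333, -0.6667).
r_{13} = q_1·v_3 = -0.3333.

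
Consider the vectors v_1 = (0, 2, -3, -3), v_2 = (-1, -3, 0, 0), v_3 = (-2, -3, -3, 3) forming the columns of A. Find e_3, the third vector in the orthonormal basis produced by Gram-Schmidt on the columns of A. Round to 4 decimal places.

v_1 = (0, 2, -3, -3); ‖v_1‖ = 4.6904, so e_1 = (0.0000, 0.4264, -0.6396, -0.6396).
e_1·v_2 = 0.0000·(-1) + 0.4264·(-3) + (-0.6396)·0 + (-0.6396)·0 = -1.2792.
u_2 = v_2 + 1.2792·e_1 = (-1.0000, -2.4545, -0.8182, -0.8182).
‖u_2‖ = 2.8920, so e_2 = (-0.3458, -0.8487, -0.2829, -0.2829).
e_1·v_3 = 0.0000·(-2) + 0.4264·(-3) + (-0.6396)·(-3) + (-0.6396)·3 = -1.2792; e_2·v_3 = (-0.3458)·(-2) + (-0.8487)·(-3) + (-0.2829)·(-3) + (-0.2829)·3 = 3.2378.
u_3 = v_3 + 1.2792·e_1 − 3.2378·e_2 = (-0.8804, 0.2935, -2.9022, 3.0978).
‖u_3‖ = 4.3452, so e_3 = (-0.2026, 0.0675, -0.6679, 0.7129).

e_3 = (-0.2026, 0.0675, -0.6679, 0.7129)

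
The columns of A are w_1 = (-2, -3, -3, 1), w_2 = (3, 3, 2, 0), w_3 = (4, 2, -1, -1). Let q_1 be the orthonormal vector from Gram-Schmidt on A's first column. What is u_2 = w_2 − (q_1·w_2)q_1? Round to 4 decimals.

w_1 = (-2, -3, -3, 1); ‖w_1‖ = 4.7958, so q_1 = (-0.4170, -0.6255, -0.6255, 0.2085).
q_1·w_2 = (-0.4170)·3 + (-0.6255)·3 + (-0.6255)·2 + 0.2085·0 = -4.3788.
u_2 = w_2 + 4.3788·q_1 = (1.1739, 0.2609, -0.7391, 0.9130).

u_2 = (1.1739, 0.2609, -0.7391, 0.9130)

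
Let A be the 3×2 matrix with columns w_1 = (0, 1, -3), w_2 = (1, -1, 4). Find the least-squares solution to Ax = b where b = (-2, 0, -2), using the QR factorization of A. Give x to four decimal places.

w_1 = (0, 1, -3); ‖w_1‖ = 3.1623, so e_1 = (0.0000, 0.3162, -0.9487).
e_1·w_2 = 0.0000·1 + 0.3162·(-1) + (-0.9487)·4 = -4.1110.
u_2 = w_2 + 4.1110·e_1 = (1.0000, 0.3000, 0.1000).
‖u_2‖ = 1.0488, so e_2 = (0.9535, 0.2860, 0.0953).
Qᵀb = (1.8974, -2.0976).
Back-substitute: x_2 = -2.0976/1.0488 = -2.0000.
x_1 = (1.8974 + 4.1110·(-2.0000))/3.1623 = -2.0000.

x = (-2.0000, -2.0000)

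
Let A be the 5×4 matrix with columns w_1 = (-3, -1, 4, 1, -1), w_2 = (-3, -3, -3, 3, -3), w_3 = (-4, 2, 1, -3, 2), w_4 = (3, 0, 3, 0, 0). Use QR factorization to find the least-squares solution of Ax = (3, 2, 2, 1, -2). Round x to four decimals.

w_1 = (-3, -1, 4, 1, -1); ‖w_1‖ = 5.2915, so q_1 = (-0.5669, -0.1890, 0.7559, 0.1890, -0.1890).
q_1·w_2 = (-0.5669)·(-3) + (-0.1890)·(-3) + 0.7559·(-3) + 0.1890·3 + (-0.1890)·(-3) = 1.1339.
u_2 = w_2 − 1.1339·q_1 = (-2.3571, -2.7857, -3.8571, 2.7857, -2.7857).
‖u_2‖ = 6.6117, so q_2 = (-0.3565, -0.4213, -0.5834, 0.4213, -0.4213).
q_1·w_3 = (-0.5669)·(-4) + (-0.1890)·2 + 0.7559·1 + 0.1890·(-3) + (-0.1890)·2 = 1.7008; q_2·w_3 = (-0.3565)·(-4) + (-0.4213)·2 + (-0.5834)·1 + 0.4213·(-3) + (-0.4213)·2 = -2.1067.
u_3 = w_3 − 1.7008·q_1 + 2.1067·q_2 = (-3.7868, 1.4338, -1.5147, -2.4338, 1.4338).
‖u_3‖ = 5.1642, so q_3 = (-0.7333, 0.2776, -0.2933, -0.4713, 0.2776).
q_1·w_4 = (-0.5669)·3 + (-0.1890)·0 + 0.7559·3 + 0.1890·0 + (-0.1890)·0 = 0.5669; q_2·w_4 = (-0.3565)·3 + (-0.4213)·0 + (-0.5834)·3 + 0.4213·0 + (-0.4213)·0 = -2.8197; q_3·w_4 = (-0.7333)·3 + 0.2776·0 + (-0.2933)·3 + (-0.4713)·0 + 0.2776·0 = -3.0797.
u_4 = w_4 − 0.5669·q_1 + 2.8197·q_2 + 3.0797·q_3 = (0.0579, -0.2258, 0.0232, -0.3706, -0.2258).
‖u_4‖ = 0.4931, so q_4 = (0.1174, -0.4579, 0.0470, -0.7514, -0.4579).
Qᵀb = (0.0000, -1.8150, -3.2577, -0.3053).
Back-substitute: x_4 = -0.3053/0.4931 = -0.6190.
x_3 = (-3.2577 + 3.0797·(-0.6190))/5.1642 = -1.0000.
x_2 = (-1.8150 + 2.1067·(-1.0000) + 2.8197·(-0.6190))/6.6117 = -0.8571.
x_1 = (0.0000 − 1.1339·(-0.8571) − 1.7008·(-1.0000) − 0.5669·(-0.6190))/5.2915 = 0.5714.

x = (0.5714, -0.8571, -1.0000, -0.6190)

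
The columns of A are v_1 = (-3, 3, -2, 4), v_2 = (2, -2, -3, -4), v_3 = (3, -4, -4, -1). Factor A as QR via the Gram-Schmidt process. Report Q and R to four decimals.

v_1 = (-3, 3, -2, 4); ‖v_1‖ = 6.1644, so e_1 = (-0.4867, 0.4867, -0.3244, 0.6489).
e_1·v_2 = (-0.4867)·2 + 0.4867·(-2) + (-0.3244)·(-3) + 0.6489·(-4) = -3.5689.
u_2 = v_2 + 3.5689·e_1 = (0.2632, -0.2632, -4.1579, -1.6842).
‖u_2‖ = 4.5015, so e_2 = (0.0585, -0.0585, -0.9237, -0.3741).
e_1·v_3 = (-0.4867)·3 + 0.4867·(-4) + (-0.3244)·(-4) + 0.6489·(-1) = -2.7578; e_2·v_3 = 0.0585·3 + (-0.0585)·(-4) + (-0.9237)·(-4) + (-0.3741)·(-1) = 4.4781.
u_3 = v_3 + 2.7578·e_1 − 4.4781·e_2 = (1.3961, -2.3961, -0.7584, 2.4649).
‖u_3‖ = 3.7870, so e_3 = (0.3687, -0.6327, -0.2003, 0.6509).

Q = [[-0.4867, 0.0585, 0.3687], [0.4867, -0.0585, -0.6327], [-0.3244, -0.9237, -0.2003], [0.6489, -0.3741, 0.6509]], R = [[6.1644, -3.5689, -2.7578], [0.0000, 4.5015, 4.4781], [0.0000, 0.0000, 3.7870]]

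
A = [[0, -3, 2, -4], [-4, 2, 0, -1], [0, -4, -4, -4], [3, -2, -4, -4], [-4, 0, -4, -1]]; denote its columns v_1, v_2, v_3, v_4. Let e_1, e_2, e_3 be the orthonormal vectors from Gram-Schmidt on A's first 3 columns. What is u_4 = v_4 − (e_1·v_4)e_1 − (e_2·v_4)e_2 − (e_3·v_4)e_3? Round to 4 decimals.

e_1 = v_1/‖v_1‖ = (0, -4, 0, 3, -4)/6.4031 = (0.0000, -0.6247, 0.0000, 0.4685, -0.6247).
r_{12} = e_1·v_2 = -2.1864.
u_2 = v_2 + 2.1864·e_1 = (-3.0000, 0.6341, -4.0000, -0.9756, -1.3659).
‖u_2‖ = 5.3122, so e_2 = (-0.5647, 0.1194, -0.7530, -0.1837, -0.2571).
r_{13} = e_1·v_3 = 0.6247; r_{23} = e_2·v_3 = 3.6455.
u_3 = v_3 − 0.6247·e_1 − 3.6455·e_2 = (4.0588, -0.0449, -1.2550, -3.6232, -2.6724).
‖u_3‖ = 6.1903, so e_3 = (0.6557, -0.0073, -0.2027, -0.5853, -0.4317).
r_{14} = e_1·v_4 = -0.6247; r_{24} = e_2·v_4 = 6.1432; r_{34} = e_3·v_4 = 0.9684.
u_4 = v_4 + 0.6247·e_1 − 6.1432·e_2 − 0.9684·e_3 = (-1.1656, -2.1166, 0.8221, -2.0123, 0.6074).

u_4 = (-1.1656, -2.1166, 0.8221, -2.0123, 0.6074)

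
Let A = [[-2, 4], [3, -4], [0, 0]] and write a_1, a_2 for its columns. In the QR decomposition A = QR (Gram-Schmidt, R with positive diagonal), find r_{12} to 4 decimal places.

r_{12} = -5.5470

a_1 = (-2, 3, 0); ‖a_1‖ = 3.6056, so q_1 = (-0.5547, 0.8321, 0.0000).
r_{12} = q_1·a_2 = -5.5470.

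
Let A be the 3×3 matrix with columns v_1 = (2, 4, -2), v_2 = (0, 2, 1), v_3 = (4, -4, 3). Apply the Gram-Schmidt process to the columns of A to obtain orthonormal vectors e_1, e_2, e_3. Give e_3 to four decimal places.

e_3 = (0.8729, -0.2182, 0.4364)

v_1 = (2, 4, -2); ‖v_1‖ = 4.8990, so e_1 = (0.4082, 0.8165, -0.4082).
e_1·v_2 = 0.4082·0 + 0.8165·2 + (-0.4082)·1 = 1.2247.
u_2 = v_2 − 1.2247·e_1 = (-0.5000, 1.0000, 1.5000).
‖u_2‖ = 1.8708, so e_2 = (-0.2673, 0.5345, 0.8018).
e_1·v_3 = 0.4082·4 + 0.8165·(-4) + (-0.4082)·3 = -2.8577; e_2·v_3 = (-0.2673)·4 + 0.5345·(-4) + 0.8018·3 = -0.8018.
u_3 = v_3 + 2.8577·e_1 + 0.8018·e_2 = (4.9524, -1.2381, 2.4762).
‖u_3‖ = 5.6737, so e_3 = (0.8729, -0.2182, 0.4364).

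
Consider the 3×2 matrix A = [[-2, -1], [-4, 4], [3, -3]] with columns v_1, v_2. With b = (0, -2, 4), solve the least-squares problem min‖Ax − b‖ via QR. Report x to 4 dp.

v_1 = (-2, -4, 3); ‖v_1‖ = 5.3852, so e_1 = (-0.3714, -0.7428, 0.5571).
e_1·v_2 = (-0.3714)·(-1) + (-0.7428)·4 + 0.5571·(-3) = -4.2710.
u_2 = v_2 + 4.2710·e_1 = (-2.5862, 0.8276, -0.6207).
‖u_2‖ = 2.7854, so e_2 = (-0.9285, 0.2971, -0.2228).
Qᵀb = (3.7139, -1.4856).
Back-substitute: x_2 = -1.4856/2.7854 = -0.5333.
x_1 = (3.7139 + 4.2710·(-0.5333))/5.3852 = 0.2667.

x = (0.2667, -0.5333)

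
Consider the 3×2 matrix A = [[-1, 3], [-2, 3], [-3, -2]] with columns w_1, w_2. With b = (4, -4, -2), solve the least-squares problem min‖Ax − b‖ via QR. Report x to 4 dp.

w_1 = (-1, -2, -3); ‖w_1‖ = 3.7417, so q_1 = (-0.2673, -0.5345, -0.8018).
q_1·w_2 = (-0.2673)·3 + (-0.5345)·3 + (-0.8018)·(-2) = -0.8018.
u_2 = w_2 + 0.8018·q_1 = (2.7857, 2.5714, -2.6429).
‖u_2‖ = 4.6214, so q_2 = (0.6028, 0.5564, -0.5719).
Qᵀb = (2.6726, 1.3292).
Back-substitute: x_2 = 1.3292/4.6214 = 0.2876.
x_1 = (2.6726 + 0.8018·0.2876)/3.7417 = 0.7759.

x = (0.7759, 0.2876)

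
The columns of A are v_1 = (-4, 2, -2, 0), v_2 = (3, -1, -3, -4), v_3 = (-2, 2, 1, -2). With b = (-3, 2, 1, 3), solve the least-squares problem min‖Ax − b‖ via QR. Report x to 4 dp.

x = (0.3926, -0.6591, -0.0695)

e_1 = v_1/‖v_1‖ = (-4, 2, -2, 0)/4.8990 = (-0.8165, 0.4082, -0.4082, 0.0000).
r_{12} = e_1·v_2 = -1.6330.
u_2 = v_2 + 1.6330·e_1 = (1.6667, -0.3333, -3.6667, -4.0000).
‖u_2‖ = 5.6862, so e_2 = (0.2931, -0.0586, -0.6448, -0.7035).
r_{13} = e_1·v_3 = 2.0412; r_{23} = e_2·v_3 = 0.0586.
u_3 = v_3 − 2.0412·e_1 − 0.0586·e_2 = (-0.3505, 1.1701, 1.8711, -1.9588).
‖u_3‖ = 2.9715, so e_3 = (-0.1180, 0.3938, 0.6297, -0.6592).
Qᵀb = (2.8577, -3.7517, -0.2064).
Back-substitute: x_3 = -0.2064/2.9715 = -0.0695.
x_2 = (-3.7517 − 0.0586·(-0.0695))/5.6862 = -0.6591.
x_1 = (2.8577 + 1.6330·(-0.6591) − 2.0412·(-0.0695))/4.8990 = 0.3926.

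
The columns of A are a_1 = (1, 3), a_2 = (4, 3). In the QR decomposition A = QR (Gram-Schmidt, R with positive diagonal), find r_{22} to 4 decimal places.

r_{22} = 2.8460

a_1 = (1, 3); ‖a_1‖ = 3.1623, so e_1 = (0.3162, 0.9487).
e_1·a_2 = 0.3162·4 + 0.9487·3 = 4.1110.
u_2 = a_2 − 4.1110·e_1 = (2.7000, -0.9000).
r_{22} = ‖u_2‖ = 2.8460.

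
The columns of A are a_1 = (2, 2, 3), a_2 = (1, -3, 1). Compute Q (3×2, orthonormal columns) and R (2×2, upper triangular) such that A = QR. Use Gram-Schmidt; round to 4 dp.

Q = [[0.4851, 0.3379], [0.4851, -0.8714], [0.7276, 0.3557]], R = [[4.1231, -0.2425], [0.0000, 3.3077]]

a_1 = (2, 2, 3); ‖a_1‖ = 4.1231, so e_1 = (0.4851, 0.4851, 0.7276).
e_1·a_2 = 0.4851·1 + 0.4851·(-3) + 0.7276·1 = -0.2425.
u_2 = a_2 + 0.2425·e_1 = (1.1176, -2.8824, 1.1765).
‖u_2‖ = 3.3077, so e_2 = (0.3379, -0.8714, 0.3557).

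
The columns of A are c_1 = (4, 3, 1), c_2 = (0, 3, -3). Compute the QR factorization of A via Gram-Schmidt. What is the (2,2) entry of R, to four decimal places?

c_1 = (4, 3, 1); ‖c_1‖ = 5.0990, so e_1 = (0.7845, 0.5883, 0.1961).
e_1·c_2 = 0.7845·0 + 0.5883·3 + 0.1961·(-3) = 1.1767.
u_2 = c_2 − 1.1767·e_1 = (-0.9231, 2.3077, -3.2308).
r_{22} = ‖u_2‖ = 4.0762.

r_{22} = 4.0762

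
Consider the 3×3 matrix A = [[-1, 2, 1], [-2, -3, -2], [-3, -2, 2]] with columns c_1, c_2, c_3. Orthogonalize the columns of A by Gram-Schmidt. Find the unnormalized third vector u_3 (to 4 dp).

c_1 = (-1, -2, -3); ‖c_1‖ = 3.7417, so e_1 = (-0.2673, -0.5345, -0.8018).
e_1·c_2 = (-0.2673)·2 + (-0.5345)·(-3) + (-0.8018)·(-2) = 2.6726.
u_2 = c_2 − 2.6726·e_1 = (2.7143, -1.5714, 0.1429).
‖u_2‖ = 3.1396, so e_2 = (0.8645, -0.5005, 0.0455).
e_1·c_3 = (-0.2673)·1 + (-0.5345)·(-2) + (-0.8018)·2 = -0.8018; e_2·c_3 = 0.8645·1 + (-0.5005)·(-2) + 0.0455·2 = 1.9566.
u_3 = c_3 + 0.8018·e_1 − 1.9566·e_2 = (-0.9058, -1.4493, 1.2681).

u_3 = (-0.9058, -1.4493, 1.2681)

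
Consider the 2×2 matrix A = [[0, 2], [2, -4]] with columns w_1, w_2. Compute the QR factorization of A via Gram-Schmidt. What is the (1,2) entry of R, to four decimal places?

w_1 = (0, 2); ‖w_1‖ = 2.0000, so q_1 = (0.0000, 1.0000).
r_{12} = q_1·w_2 = -4.0000.

r_{12} = -4.0000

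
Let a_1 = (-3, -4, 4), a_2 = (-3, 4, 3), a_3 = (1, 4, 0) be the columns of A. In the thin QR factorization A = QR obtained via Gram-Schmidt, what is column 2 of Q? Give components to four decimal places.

a_1 = (-3, -4, 4); ‖a_1‖ = 6.4031, so e_1 = (-0.4685, -0.6247, 0.6247).
e_1·a_2 = (-0.4685)·(-3) + (-0.6247)·4 + 0.6247·3 = 0.7809.
u_2 = a_2 − 0.7809·e_1 = (-2.6341, 4.4878, 2.5122).
‖u_2‖ = 5.7784, so e_2 = (-0.4559, 0.7766, 0.4348).

e_2 = (-0.4559, 0.7766, 0.4348)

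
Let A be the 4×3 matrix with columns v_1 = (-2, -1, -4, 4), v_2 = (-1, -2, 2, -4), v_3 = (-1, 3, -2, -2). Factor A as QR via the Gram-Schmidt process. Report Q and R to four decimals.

Q = [[-0.3288, -0.5525, -0.3033], [-0.1644, -0.6744, 0.6392], [-0.6576, -0.0430, -0.5038], [0.6576, -0.4879, -0.4956]], R = [[6.0828, -3.2880, -0.1644], [0.0000, 3.7669, -0.4090], [0.0000, 0.0000, 4.2197]]

v_1 = (-2, -1, -4, 4); ‖v_1‖ = 6.0828, so e_1 = (-0.3288, -0.1644, -0.6576, 0.6576).
e_1·v_2 = (-0.3288)·(-1) + (-0.1644)·(-2) + (-0.6576)·2 + 0.6576·(-4) = -3.2880.
u_2 = v_2 + 3.2880·e_1 = (-2.0811, -2.5405, -0.1622, -1.8378).
‖u_2‖ = 3.7669, so e_2 = (-0.5525, -0.6744, -0.0430, -0.4879).
e_1·v_3 = (-0.3288)·(-1) + (-0.1644)·3 + (-0.6576)·(-2) + 0.6576·(-2) = -0.1644; e_2·v_3 = (-0.5525)·(-1) + (-0.6744)·3 + (-0.0430)·(-2) + (-0.4879)·(-2) = -0.4090.
u_3 = v_3 + 0.1644·e_1 + 0.4090·e_2 = (-1.2800, 2.6971, -2.1257, -2.0914).
‖u_3‖ = 4.2197, so e_3 = (-0.3033, 0.6392, -0.5038, -0.4956).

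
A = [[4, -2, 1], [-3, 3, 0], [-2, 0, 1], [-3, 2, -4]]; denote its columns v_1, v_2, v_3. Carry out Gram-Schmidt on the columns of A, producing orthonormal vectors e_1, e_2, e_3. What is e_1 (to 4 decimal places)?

e_1 = v_1/‖v_1‖ = (4, -3, -2, -3)/6.1644 = (0.6489, -0.4867, -0.3244, -0.4867).

e_1 = (0.6489, -0.4867, -0.3244, -0.4867)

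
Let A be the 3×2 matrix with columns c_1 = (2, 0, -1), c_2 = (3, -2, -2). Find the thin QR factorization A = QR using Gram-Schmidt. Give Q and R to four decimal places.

Q = [[0.8944, -0.0976], [0.0000, -0.9759], [-0.4472, -0.1952]], R = [[2.2361, 3.5777], [0.0000, 2.0494]]

c_1 = (2, 0, -1); ‖c_1‖ = 2.2361, so q_1 = (0.8944, 0.0000, -0.4472).
q_1·c_2 = 0.8944·3 + 0.0000·(-2) + (-0.4472)·(-2) = 3.5777.
u_2 = c_2 − 3.5777·q_1 = (-0.2000, -2.0000, -0.4000).
‖u_2‖ = 2.0494, so q_2 = (-0.0976, -0.9759, -0.1952).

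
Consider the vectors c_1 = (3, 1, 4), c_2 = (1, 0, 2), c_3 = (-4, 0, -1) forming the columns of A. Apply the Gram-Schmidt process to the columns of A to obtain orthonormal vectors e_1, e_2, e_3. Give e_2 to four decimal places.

e_2 = (-0.4576, -0.7191, 0.5230)

c_1 = (3, 1, 4); ‖c_1‖ = 5.0990, so e_1 = (0.5883, 0.1961, 0.7845).
e_1·c_2 = 0.5883·1 + 0.1961·0 + 0.7845·2 = 2.1573.
u_2 = c_2 − 2.1573·e_1 = (-0.2692, -0.4231, 0.3077).
‖u_2‖ = 0.5883, so e_2 = (-0.4576, -0.7191, 0.5230).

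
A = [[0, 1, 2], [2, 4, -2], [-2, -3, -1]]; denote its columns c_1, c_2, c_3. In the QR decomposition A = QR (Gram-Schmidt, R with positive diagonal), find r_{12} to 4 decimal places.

q_1 = c_1/‖c_1‖ = (0, 2, -2)/2.8284 = (0.0000, 0.7071, -0.7071).
r_{12} = q_1·c_2 = 4.9497.

r_{12} = 4.9497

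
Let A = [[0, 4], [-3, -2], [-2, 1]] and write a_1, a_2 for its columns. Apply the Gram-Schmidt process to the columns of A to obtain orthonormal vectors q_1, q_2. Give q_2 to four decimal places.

q_2 = (0.8996, -0.2422, 0.3633)

a_1 = (0, -3, -2); ‖a_1‖ = 3.6056, so q_1 = (0.0000, -0.8321, -0.5547).
q_1·a_2 = 0.0000·4 + (-0.8321)·(-2) + (-0.5547)·1 = 1.1094.
u_2 = a_2 − 1.1094·q_1 = (4.0000, -1.0769, 1.6154).
‖u_2‖ = 4.4463, so q_2 = (0.8996, -0.2422, 0.3633).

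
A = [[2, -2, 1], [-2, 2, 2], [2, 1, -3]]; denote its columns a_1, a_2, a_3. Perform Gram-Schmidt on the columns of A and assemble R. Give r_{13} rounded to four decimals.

q_1 = a_1/‖a_1‖ = (2, -2, 2)/3.4641 = (0.5774, -0.5774, 0.5774).
r_{13} = q_1·a_3 = -2.3094.

r_{13} = -2.3094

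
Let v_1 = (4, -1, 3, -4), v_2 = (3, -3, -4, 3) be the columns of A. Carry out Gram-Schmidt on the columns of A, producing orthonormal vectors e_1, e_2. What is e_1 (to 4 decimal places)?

v_1 = (4, -1, 3, -4); ‖v_1‖ = 6.4807, so e_1 = (0.6172, -0.1543, 0.4629, -0.6172).

e_1 = (0.6172, -0.1543, 0.4629, -0.6172)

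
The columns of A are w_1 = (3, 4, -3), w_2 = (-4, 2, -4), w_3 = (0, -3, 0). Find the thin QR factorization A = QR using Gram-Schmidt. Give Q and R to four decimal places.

Q = [[0.5145, -0.8057, 0.2936], [0.6860, 0.1813, -0.7047], [-0.5145, -0.5640, -0.6459]], R = [[5.8310, 1.3720, -2.0580], [0.0000, 5.8410, -0.5438], [0.0000, 0.0000, 2.1140]]

w_1 = (3, 4, -3); ‖w_1‖ = 5.8310, so e_1 = (0.5145, 0.6860, -0.5145).
e_1·w_2 = 0.5145·(-4) + 0.6860·2 + (-0.5145)·(-4) = 1.3720.
u_2 = w_2 − 1.3720·e_1 = (-4.7059, 1.0588, -3.2941).
‖u_2‖ = 5.8410, so e_2 = (-0.8057, 0.1813, -0.5640).
e_1·w_3 = 0.5145·0 + 0.6860·(-3) + (-0.5145)·0 = -2.0580; e_2·w_3 = (-0.8057)·0 + 0.1813·(-3) + (-0.5640)·0 = -0.5438.
u_3 = w_3 + 2.0580·e_1 + 0.5438·e_2 = (0.6207, -1.4897, -1.3655).
‖u_3‖ = 2.1140, so e_3 = (0.2936, -0.7047, -0.6459).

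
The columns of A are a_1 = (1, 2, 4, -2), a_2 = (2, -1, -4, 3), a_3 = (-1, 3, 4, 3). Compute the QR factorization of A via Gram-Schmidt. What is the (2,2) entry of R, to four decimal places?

r_{22} = 3.2619

a_1 = (1, 2, 4, -2); ‖a_1‖ = 5.0000, so q_1 = (0.2000, 0.4000, 0.8000, -0.4000).
q_1·a_2 = 0.2000·2 + 0.4000·(-1) + 0.8000·(-4) + (-0.4000)·3 = -4.4000.
u_2 = a_2 + 4.4000·q_1 = (2.8800, 0.7600, -0.4800, 1.2400).
r_{22} = ‖u_2‖ = 3.2619.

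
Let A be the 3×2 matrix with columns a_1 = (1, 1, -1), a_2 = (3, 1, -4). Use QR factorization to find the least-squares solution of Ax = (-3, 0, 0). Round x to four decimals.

e_1 = a_1/‖a_1‖ = (1, 1, -1)/1.7321 = (0.5774, 0.5774, -0.5774).
r_{12} = e_1·a_2 = 4.6188.
u_2 = a_2 − 4.6188·e_1 = (0.3333, -1.6667, -1.3333).
‖u_2‖ = 2.1602, so e_2 = (0.1543, -0.7715, -0.6172).
Qᵀb = (-1.7321, -0.4629).
Back-substitute: x_2 = -0.4629/2.1602 = -0.2143.
x_1 = (-1.7321 − 4.6188·(-0.2143))/1.7321 = -0.4286.

x = (-0.4286, -0.2143)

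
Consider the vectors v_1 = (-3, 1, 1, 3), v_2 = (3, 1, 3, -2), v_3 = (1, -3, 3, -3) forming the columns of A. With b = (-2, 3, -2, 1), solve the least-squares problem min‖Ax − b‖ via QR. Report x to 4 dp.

v_1 = (-3, 1, 1, 3); ‖v_1‖ = 4.4721, so q_1 = (-0.6708, 0.2236, 0.2236, 0.6708).
q_1·v_2 = (-0.6708)·3 + 0.2236·1 + 0.2236·3 + 0.6708·(-2) = -2.4597.
u_2 = v_2 + 2.4597·q_1 = (1.3500, 1.5500, 3.5500, -0.3500).
‖u_2‖ = 4.1170, so q_2 = (0.3279, 0.3765, 0.8623, -0.0850).
q_1·v_3 = (-0.6708)·1 + 0.2236·(-3) + 0.2236·3 + 0.6708·(-3) = -2.6833; q_2·v_3 = 0.3279·1 + 0.3765·(-3) + 0.8623·3 + (-0.0850)·(-3) = 2.0403.
u_3 = v_3 + 2.6833·q_1 − 2.0403·q_2 = (-1.4690, -3.1681, 1.8407, -1.0265).
‖u_3‖ = 4.0789, so q_3 = (-0.3602, -0.7767, 0.4513, -0.2517).
Qᵀb = (2.2361, -1.3359, -2.7641).
Back-substitute: x_3 = -2.7641/4.0789 = -0.6777.
x_2 = (-1.3359 − 2.0403·(-0.6777))/4.1170 = 0.0113.
x_1 = (2.2361 + 2.4597·0.0113 + 2.6833·(-0.6777))/4.4721 = 0.0996.

x = (0.0996, 0.0113, -0.6777)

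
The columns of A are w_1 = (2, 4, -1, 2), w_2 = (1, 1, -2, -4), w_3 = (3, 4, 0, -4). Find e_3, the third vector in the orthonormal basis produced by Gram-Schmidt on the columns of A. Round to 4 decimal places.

w_1 = (2, 4, -1, 2); ‖w_1‖ = 5.0000, so e_1 = (0.4000, 0.8000, -0.2000, 0.4000).
e_1·w_2 = 0.4000·1 + 0.8000·1 + (-0.2000)·(-2) + 0.4000·(-4) = 0.0000.
u_2 = w_2 + 0.0000·e_1 = (1.0000, 1.0000, -2.0000, -4.0000).
‖u_2‖ = 4.6904, so e_2 = (0.2132, 0.2132, -0.4264, -0.8528).
e_1·w_3 = 0.4000·3 + 0.8000·4 + (-0.2000)·0 + 0.4000·(-4) = 2.8000; e_2·w_3 = 0.2132·3 + 0.2132·4 + (-0.4264)·0 + (-0.8528)·(-4) = 4.9036.
u_3 = w_3 − 2.8000·e_1 − 4.9036·e_2 = (0.8345, 0.7145, 2.6509, -0.9382).
‖u_3‖ = 3.0190, so e_3 = (0.2764, 0.2367, 0.8781, -0.3108).

e_3 = (0.2764, 0.2367, 0.8781, -0.3108)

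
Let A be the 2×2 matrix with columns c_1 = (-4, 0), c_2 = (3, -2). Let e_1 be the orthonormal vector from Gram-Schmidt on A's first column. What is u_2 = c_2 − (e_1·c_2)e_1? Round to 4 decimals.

c_1 = (-4, 0); ‖c_1‖ = 4.0000, so e_1 = (-1.0000, 0.0000).
e_1·c_2 = (-1.0000)·3 + 0.0000·(-2) = -3.0000.
u_2 = c_2 + 3.0000·e_1 = (0.0000, -2.0000).

u_2 = (0.0000, -2.0000)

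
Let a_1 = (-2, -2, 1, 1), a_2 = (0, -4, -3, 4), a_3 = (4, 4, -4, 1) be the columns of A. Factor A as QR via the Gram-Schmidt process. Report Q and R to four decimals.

Q = [[-0.6325, 0.3138, -0.3672], [-0.6325, -0.3836, 0.6707], [0.3162, -0.6799, -0.0364], [0.3162, 0.5405, 0.6434]], R = [[3.1623, 2.8460, -6.0083], [0.0000, 5.7359, 2.9812], [0.0000, 0.0000, 2.0030]]

a_1 = (-2, -2, 1, 1); ‖a_1‖ = 3.1623, so e_1 = (-0.6325, -0.6325, 0.3162, 0.3162).
e_1·a_2 = (-0.6325)·0 + (-0.6325)·(-4) + 0.3162·(-3) + 0.3162·4 = 2.8460.
u_2 = a_2 − 2.8460·e_1 = (1.8000, -2.2000, -3.9000, 3.1000).
‖u_2‖ = 5.7359, so e_2 = (0.3138, -0.3836, -0.6799, 0.5405).
e_1·a_3 = (-0.6325)·4 + (-0.6325)·4 + 0.3162·(-4) + 0.3162·1 = -6.0083; e_2·a_3 = 0.3138·4 + (-0.3836)·4 + (-0.6799)·(-4) + 0.5405·1 = 2.9812.
u_3 = a_3 + 6.0083·e_1 − 2.9812·e_2 = (-0.7356, 1.3435, -0.0729, 1.2888).
‖u_3‖ = 2.0030, so e_3 = (-0.3672, 0.6707, -0.0364, 0.6434).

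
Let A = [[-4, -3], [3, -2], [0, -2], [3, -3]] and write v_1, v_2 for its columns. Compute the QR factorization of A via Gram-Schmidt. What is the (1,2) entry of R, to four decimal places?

r_{12} = -0.5145

e_1 = v_1/‖v_1‖ = (-4, 3, 0, 3)/5.8310 = (-0.6860, 0.5145, 0.0000, 0.5145).
r_{12} = e_1·v_2 = -0.5145.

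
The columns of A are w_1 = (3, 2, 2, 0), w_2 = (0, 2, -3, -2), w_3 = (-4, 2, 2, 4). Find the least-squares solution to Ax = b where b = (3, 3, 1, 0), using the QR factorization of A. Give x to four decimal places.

q_1 = w_1/‖w_1‖ = (3, 2, 2, 0)/4.1231 = (0.7276, 0.4851, 0.4851, 0.0000).
r_{12} = q_1·w_2 = -0.4851.
u_2 = w_2 + 0.4851·q_1 = (0.3529, 2.2353, -2.7647, -2.0000).
‖u_2‖ = 4.0945, so q_2 = (0.0862, 0.5459, -0.6752, -0.4885).
r_{13} = q_1·w_3 = -0.9701; r_{23} = q_2·w_3 = -2.5572.
u_3 = w_3 + 0.9701·q_1 + 2.5572·q_2 = (-3.0737, 3.8667, 0.7439, 2.7509).
‖u_3‖ = 5.7026, so q_3 = (-0.5390, 0.6781, 0.1304, 0.4824).
Qᵀb = (4.1231, 1.2212, 0.5476).
Back-substitute: x_3 = 0.5476/5.7026 = 0.0960.
x_2 = (1.2212 + 2.5572·0.0960)/4.0945 = 0.3582.
x_1 = (4.1231 + 0.4851·0.3582 + 0.9701·0.0960)/4.1231 = 1.0647.

x = (1.0647, 0.3582, 0.0960)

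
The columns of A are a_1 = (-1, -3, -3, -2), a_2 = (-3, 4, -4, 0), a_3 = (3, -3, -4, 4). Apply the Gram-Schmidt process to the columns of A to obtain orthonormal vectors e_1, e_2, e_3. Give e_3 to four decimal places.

e_1 = a_1/‖a_1‖ = (-1, -3, -3, -2)/4.7958 = (-0.2085, -0.6255, -0.6255, -0.4170).
r_{12} = e_1·a_2 = 0.6255.
u_2 = a_2 − 0.6255·e_1 = (-2.8696, 4.3913, -3.6087, 0.2609).
‖u_2‖ = 6.3725, so e_2 = (-0.4503, 0.6891, -0.5663, 0.0409).
r_{13} = e_1·a_3 = 2.0851; r_{23} = e_2·a_3 = -0.9893.
u_3 = a_3 − 2.0851·e_1 + 0.9893·e_2 = (2.9893, -1.0139, -3.2559, 4.9101).
‖u_3‖ = 6.6838, so e_3 = (0.4472, -0.1517, -0.4871, 0.7346).

e_3 = (0.4472, -0.1517, -0.4871, 0.7346)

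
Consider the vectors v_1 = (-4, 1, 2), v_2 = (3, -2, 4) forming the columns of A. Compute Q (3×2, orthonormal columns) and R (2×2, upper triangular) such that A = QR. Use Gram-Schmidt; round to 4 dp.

Q = [[-0.8729, 0.3555], [0.2182, -0.3282], [0.4364, 0.8752]], R = [[4.5826, -1.3093], [0.0000, 5.2236]]

v_1 = (-4, 1, 2); ‖v_1‖ = 4.5826, so e_1 = (-0.8729, 0.2182, 0.4364).
e_1·v_2 = (-0.8729)·3 + 0.2182·(-2) + 0.4364·4 = -1.3093.
u_2 = v_2 + 1.3093·e_1 = (1.8571, -1.7143, 4.5714).
‖u_2‖ = 5.2236, so e_2 = (0.3555, -0.3282, 0.8752).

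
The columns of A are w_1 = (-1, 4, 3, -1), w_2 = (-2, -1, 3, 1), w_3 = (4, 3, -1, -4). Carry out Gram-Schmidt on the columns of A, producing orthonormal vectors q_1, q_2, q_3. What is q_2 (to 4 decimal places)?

w_1 = (-1, 4, 3, -1); ‖w_1‖ = 5.1962, so q_1 = (-0.1925, 0.7698, 0.5774, -0.1925).
q_1·w_2 = (-0.1925)·(-2) + 0.7698·(-1) + 0.5774·3 + (-0.1925)·1 = 1.1547.
u_2 = w_2 − 1.1547·q_1 = (-1.7778, -1.8889, 2.3333, 1.2222).
‖u_2‖ = 3.6968, so q_2 = (-0.4809, -0.5109, 0.6312, 0.3306).

q_2 = (-0.4809, -0.5109, 0.6312, 0.3306)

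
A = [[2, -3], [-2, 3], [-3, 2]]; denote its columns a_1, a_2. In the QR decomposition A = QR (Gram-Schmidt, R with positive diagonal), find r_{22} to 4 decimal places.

r_{22} = 1.7150

a_1 = (2, -2, -3); ‖a_1‖ = 4.1231, so e_1 = (0.4851, -0.4851, -0.7276).
e_1·a_2 = 0.4851·(-3) + (-0.4851)·3 + (-0.7276)·2 = -4.3656.
u_2 = a_2 + 4.3656·e_1 = (-0.8824, 0.8824, -1.1765).
r_{22} = ‖u_2‖ = 1.7150.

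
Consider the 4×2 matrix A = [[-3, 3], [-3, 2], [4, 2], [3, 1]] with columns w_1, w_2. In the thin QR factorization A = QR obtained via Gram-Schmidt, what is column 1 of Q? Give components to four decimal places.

e_1 = (-0.4575, -0.4575, 0.6100, 0.4575)

w_1 = (-3, -3, 4, 3); ‖w_1‖ = 6.5574, so e_1 = (-0.4575, -0.4575, 0.6100, 0.4575).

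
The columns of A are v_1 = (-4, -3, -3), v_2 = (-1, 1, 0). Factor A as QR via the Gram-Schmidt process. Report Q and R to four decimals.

Q = [[-0.6860, -0.6286], [-0.5145, 0.7752], [-0.5145, 0.0629]], R = [[5.8310, 0.1715], [0.0000, 1.4038]]

v_1 = (-4, -3, -3); ‖v_1‖ = 5.8310, so e_1 = (-0.6860, -0.5145, -0.5145).
e_1·v_2 = (-0.6860)·(-1) + (-0.5145)·1 + (-0.5145)·0 = 0.1715.
u_2 = v_2 − 0.1715·e_1 = (-0.8824, 1.0882, 0.0882).
‖u_2‖ = 1.4038, so e_2 = (-0.6286, 0.7752, 0.0629).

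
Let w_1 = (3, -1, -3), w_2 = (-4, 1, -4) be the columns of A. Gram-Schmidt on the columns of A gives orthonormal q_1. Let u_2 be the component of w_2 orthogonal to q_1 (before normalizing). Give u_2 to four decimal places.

u_2 = (-3.8421, 0.9474, -4.1579)

q_1 = w_1/‖w_1‖ = (3, -1, -3)/4.3589 = (0.6882, -0.2294, -0.6882).
r_{12} = q_1·w_2 = -0.2294.
u_2 = w_2 + 0.2294·q_1 = (-3.8421, 0.9474, -4.1579).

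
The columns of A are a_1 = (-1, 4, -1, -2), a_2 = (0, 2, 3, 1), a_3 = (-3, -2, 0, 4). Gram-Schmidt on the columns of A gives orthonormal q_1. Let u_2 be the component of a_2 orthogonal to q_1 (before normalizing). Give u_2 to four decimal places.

u_2 = (0.1364, 1.4545, 3.1364, 1.2727)

a_1 = (-1, 4, -1, -2); ‖a_1‖ = 4.6904, so q_1 = (-0.2132, 0.8528, -0.2132, -0.4264).
q_1·a_2 = (-0.2132)·0 + 0.8528·2 + (-0.2132)·3 + (-0.4264)·1 = 0.6396.
u_2 = a_2 − 0.6396·q_1 = (0.1364, 1.4545, 3.1364, 1.2727).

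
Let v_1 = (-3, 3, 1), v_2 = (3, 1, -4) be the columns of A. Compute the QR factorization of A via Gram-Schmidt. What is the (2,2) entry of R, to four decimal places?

e_1 = v_1/‖v_1‖ = (-3, 3, 1)/4.3589 = (-0.6882, 0.6882, 0.2294).
r_{12} = e_1·v_2 = -2.2942.
u_2 = v_2 + 2.2942·e_1 = (1.4211, 2.5789, -3.4737).
r_{22} = ‖u_2‖ = 4.5538.

r_{22} = 4.5538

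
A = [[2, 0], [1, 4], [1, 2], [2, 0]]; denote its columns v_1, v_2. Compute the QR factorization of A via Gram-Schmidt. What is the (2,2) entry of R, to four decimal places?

v_1 = (2, 1, 1, 2); ‖v_1‖ = 3.1623, so e_1 = (0.6325, 0.3162, 0.3162, 0.6325).
e_1·v_2 = 0.6325·0 + 0.3162·4 + 0.3162·2 + 0.6325·0 = 1.8974.
u_2 = v_2 − 1.8974·e_1 = (-1.2000, 3.4000, 1.4000, -1.2000).
r_{22} = ‖u_2‖ = 4.0497.

r_{22} = 4.0497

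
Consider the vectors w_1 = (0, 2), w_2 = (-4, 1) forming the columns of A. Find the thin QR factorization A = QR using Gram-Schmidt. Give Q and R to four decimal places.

e_1 = w_1/‖w_1‖ = (0, 2)/2.0000 = (0.0000, 1.0000).
r_{12} = e_1·w_2 = 1.0000.
u_2 = w_2 − 1.0000·e_1 = (-4.0000, 0.0000).
‖u_2‖ = 4.0000, so e_2 = (-1.0000, 0.0000).

Q = [[0.0000, -1.0000], [1.0000, 0.0000]], R = [[2.0000, 1.0000], [0.0000, 4.0000]]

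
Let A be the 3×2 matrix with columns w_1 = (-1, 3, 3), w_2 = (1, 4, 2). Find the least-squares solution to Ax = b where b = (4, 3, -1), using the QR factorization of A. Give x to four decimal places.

x = (-1.7818, 2.1091)

w_1 = (-1, 3, 3); ‖w_1‖ = 4.3589, so q_1 = (-0.2294, 0.6882, 0.6882).
q_1·w_2 = (-0.2294)·1 + 0.6882·4 + 0.6882·2 = 3.9001.
u_2 = w_2 − 3.9001·q_1 = (1.8947, 1.3158, -0.6842).
‖u_2‖ = 2.4061, so q_2 = (0.7875, 0.5468, -0.2844).
Qᵀb = (0.4588, 5.0748).
Back-substitute: x_2 = 5.0748/2.4061 = 2.1091.
x_1 = (0.4588 − 3.9001·2.1091)/4.3589 = -1.7818.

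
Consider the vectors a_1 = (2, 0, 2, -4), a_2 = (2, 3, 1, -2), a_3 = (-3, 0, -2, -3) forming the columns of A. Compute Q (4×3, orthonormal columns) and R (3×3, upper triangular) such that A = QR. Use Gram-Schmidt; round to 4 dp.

q_1 = a_1/‖a_1‖ = (2, 0, 2, -4)/4.8990 = (0.4082, 0.0000, 0.4082, -0.8165).
r_{12} = q_1·a_2 = 2.8577.
u_2 = a_2 − 2.8577·q_1 = (0.8333, 3.0000, -0.1667, 0.3333).
‖u_2‖ = 3.1358, so q_2 = (0.2657, 0.9567, -0.0531, 0.1063).
r_{13} = q_1·a_3 = 0.4082; r_{23} = q_2·a_3 = -1.0098.
u_3 = a_3 − 0.4082·q_1 + 1.0098·q_2 = (-2.8983, 0.9661, -2.2203, -2.5593).
‖u_3‖ = 4.5622, so q_3 = (-0.6353, 0.2118, -0.4867, -0.5610).

Q = [[0.4082, 0.2657, -0.6353], [0.0000, 0.9567, 0.2118], [0.4082, -0.0531, -0.4867], [-0.8165, 0.1063, -0.5610]], R = [[4.8990, 2.8577, 0.4082], [0.0000, 3.1358, -1.0098], [0.0000, 0.0000, 4.5622]]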